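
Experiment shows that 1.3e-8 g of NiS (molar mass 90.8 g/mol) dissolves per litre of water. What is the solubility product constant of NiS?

Molar solubility s = (1.3 x 10^-8 g/L) / (90.8 g/mol) = 1.43 × 10^-10 M.
NiS(s) <=> Ni^2+ + S^2-
With molar solubility s: [Ni^2+] = s, [S^2-] = s.
Ksp = [Ni^2+][S^2-]
Ksp = s × s = s^2
With s = 1.43 x 10^-10: Ksp = 2.0 x 10^-20

2.0 x 10^-20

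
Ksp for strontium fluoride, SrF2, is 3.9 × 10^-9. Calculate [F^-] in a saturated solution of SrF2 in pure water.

SrF2(s) ⇌ Sr^2+ + 2 F^-
Ksp = [Sr^2+][F^-]^2
Let s = molar solubility. Then [Sr^2+] = s and [F^-] = 2s.
Ksp = s(2s)^2 = 4s^3
Solving, s = (3.9 × 10^-9/4)^(1/3) = 9.92 x 10^-4 M
[F^-] = 2s = 2.0 x 10^-3 M

[F^-] = 2.0 × 10^-3 M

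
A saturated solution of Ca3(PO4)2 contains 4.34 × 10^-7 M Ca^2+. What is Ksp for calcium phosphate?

Ksp = 6.84 × 10^-33

Ca3(PO4)2(s) ⇌ 3 Ca^2+(aq) + 2 PO4^3-(aq)
Stoichiometry gives [PO4^3-] = (2/3)[Ca^2+] = 2.893 × 10^-7 M.
Ksp = [Ca^2+]^3[PO4^3-]^2
Ksp = (4.34 × 10^-7)^3 × (2.893 × 10^-7)^2 = 6.84 x 10^-33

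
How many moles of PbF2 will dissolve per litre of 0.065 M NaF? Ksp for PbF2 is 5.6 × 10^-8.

s = 1.3e-5 M

PbF2(s) <=> Pb^2+(aq) + 2 F^-(aq)
Ksp = [Pb^2+][F^-]^2
Let s be the molar solubility in this solution. [Pb^2+] = s, [F^-] = 0.065 + 2s ≈ 0.065 (common-ion effect: F^- is already 0.065 M).
Ksp ≈ s × (0.065)^2
s = 1.3 × 10^-5 M
Check: 2s = 2.7 × 10^-5 ≪ 0.065, so the approximation is valid.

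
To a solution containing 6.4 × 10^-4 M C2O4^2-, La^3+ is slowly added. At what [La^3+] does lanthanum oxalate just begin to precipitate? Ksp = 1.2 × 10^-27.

2.1 × 10^-9 M

La2(C2O4)3(s) ⇌ 2 La^3+ + 3 C2O4^2-
Ksp = [La^3+]^2[C2O4^2-]^3
Precipitation begins when Q = Ksp. With [C2O4^2-] = 6.4 × 10^-4 M:
1.2 × 10^-27 = (6.4 × 10^-4)^3 × [La^3+]^2
[La^3+] = (1.2 × 10^-27 / 2.62 × 10^-10)^(1/2) = 2.1 x 10^-9 M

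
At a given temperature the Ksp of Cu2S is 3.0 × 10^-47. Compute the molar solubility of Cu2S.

s = 2.0 × 10^-16 M

Cu2S(s) <=> 2 Cu^+(aq) + S^2-(aq)
Ksp = [Cu^+]^2[S^2-]
With molar solubility s: [Cu^+] = 2s, [S^2-] = s.
Ksp = (2s)^2s = 4s^3
s^3 = 3.0 × 10^-47 / 4, so s = 2.0 x 10^-16 M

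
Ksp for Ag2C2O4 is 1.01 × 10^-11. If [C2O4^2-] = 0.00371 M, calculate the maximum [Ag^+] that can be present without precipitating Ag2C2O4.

Ag2C2O4(s) ⇌ 2 Ag^+(aq) + C2O4^2-(aq)
Ksp = [Ag^+]^2[C2O4^2-]
Precipitation begins when Q = Ksp. With [C2O4^2-] = 0.00371 M:
1.01 × 10^-11 = (0.00371) × [Ag^+]^2
[Ag^+] = (1.01 × 10^-11 / 3.71 × 10^-3)^(1/2) = 5.22 x 10^-5 M

5.22 × 10^-5 M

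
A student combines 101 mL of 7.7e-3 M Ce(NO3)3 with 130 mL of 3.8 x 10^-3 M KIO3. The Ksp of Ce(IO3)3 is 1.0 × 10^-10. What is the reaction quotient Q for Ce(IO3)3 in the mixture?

3.3 x 10^-11

Total volume = 101 + 130 = 231 mL.
[Ce^3+] = 7.7 x 10^-3 × (101/231) = 3.37 × 10^-3 M
[IO3^-] = 3.8 × 10^-3 × (130/231) = 2.14 × 10^-3 M
Ce(IO3)3(s) ⇌ Ce^3+ + 3 IO3^-, so Q = [Ce^3+][IO3^-]^3
Q = (3.37 × 10^-3)(2.14 x 10^-3)^3 = 3.3 × 10^-11
Q < Ksp, so no precipitate of Ce(IO3)3 forms.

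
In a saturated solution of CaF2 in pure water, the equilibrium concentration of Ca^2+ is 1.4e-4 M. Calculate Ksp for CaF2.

CaF2(s) <=> Ca^2+(aq) + 2 F^-(aq)
Stoichiometry gives [F^-] = (2/1)[Ca^2+] = 2.80 x 10^-4 M.
Ksp = [Ca^2+][F^-]^2
Ksp = 1.4 x 10^-4 × (2.80 x 10^-4)^2 = 1.1 × 10^-11

Ksp = 1.1 × 10^-11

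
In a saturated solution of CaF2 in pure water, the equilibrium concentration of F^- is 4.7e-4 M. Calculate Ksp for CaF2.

5.2e-11

CaF2(s) ⇌ Ca^2+(aq) + 2 F^-(aq)
Stoichiometry gives [Ca^2+] = (1/2)[F^-] = 2.35 × 10^-4 M.
Ksp = [Ca^2+][F^-]^2
Ksp = 2.35 x 10^-4 × (4.7 × 10^-4)^2 = 5.2 x 10^-11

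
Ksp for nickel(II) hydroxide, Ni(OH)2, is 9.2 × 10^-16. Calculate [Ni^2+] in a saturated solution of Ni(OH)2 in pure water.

[Ni^2+] ≈ 6.1 × 10^-6 M

Ni(OH)2(s) ⇌ Ni^2+(aq) + 2 OH^-(aq)
Ksp = [Ni^2+][OH^-]^2
With molar solubility s: [Ni^2+] = s, [OH^-] = 2s.
So Ksp = s × (2s)^2 = 4s^3
s = (9.2 × 10^-16 / 4)^(1/3) = 6.13 × 10^-6 M
[Ni^2+] = s = 6.1 × 10^-6 M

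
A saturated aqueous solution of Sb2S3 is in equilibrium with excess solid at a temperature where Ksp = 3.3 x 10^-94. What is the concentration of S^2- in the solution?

Sb2S3(s) ⇌ 2 Sb^3+ + 3 S^2-
Ksp = [Sb^3+]^2[S^2-]^3
If s mol/L of Sb2S3 dissolves, [Sb^3+] = 2s and [S^2-] = 3s.
So Ksp = (2s)^2 × (3s)^3 = 108s^5
Solving, s = (3.3 x 10^-94/108)^(1/5) = 7.89 × 10^-20 M
[S^2-] = 3s = 2.4 x 10^-19 M

[S^2-] = 2.4e-19 M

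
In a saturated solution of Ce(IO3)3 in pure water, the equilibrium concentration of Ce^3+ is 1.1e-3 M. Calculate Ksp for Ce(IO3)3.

Ce(IO3)3(s) ⇌ Ce^3+(aq) + 3 IO3^-(aq)
Stoichiometry gives [IO3^-] = (3/1)[Ce^3+] = 3.30 x 10^-3 M.
Ksp = [Ce^3+][IO3^-]^3
Ksp = 1.1 × 10^-3 × (3.30 × 10^-3)^3 = 4.0 × 10^-11

Ksp = 4.0 × 10^-11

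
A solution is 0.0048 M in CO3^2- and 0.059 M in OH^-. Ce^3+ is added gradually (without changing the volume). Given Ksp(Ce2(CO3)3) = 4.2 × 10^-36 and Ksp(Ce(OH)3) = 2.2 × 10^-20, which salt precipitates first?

Precipitation of each salt starts when its ion product equals its Ksp.
For Ce2(CO3)3: 4.2 × 10^-36 = (0.0048)^3 × [Ce^3+]^2  ⇒  [Ce^3+] = 6.2 × 10^-15 M.
For Ce(OH)3: 2.2 × 10^-20 = (0.059)^3 × [Ce^3+]  ⇒  [Ce^3+] = 1.1 × 10^-16 M.
The salt with the lower threshold [Ce^3+] precipitates first: Ce(OH)3.

Ce(OH)3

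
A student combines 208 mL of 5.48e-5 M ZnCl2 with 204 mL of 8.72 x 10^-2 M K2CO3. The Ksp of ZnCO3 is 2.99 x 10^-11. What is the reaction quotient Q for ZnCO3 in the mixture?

Total volume = 208 + 204 = 412 mL.
[Zn^2+] = 5.48 x 10^-5 × (208/412) = 2.767 × 10^-5 M
[CO3^2-] = 8.72 x 10^-2 × (204/412) = 4.318 × 10^-2 M
ZnCO3(s) <=> Zn^2+(aq) + CO3^2-(aq), so Q = [Zn^2+][CO3^2-]
Q = (2.767 x 10^-5)(4.318 × 10^-2) = 1.19 × 10^-6
Q > Ksp, so ZnCO3 will precipitate.

Q ≈ 1.19e-6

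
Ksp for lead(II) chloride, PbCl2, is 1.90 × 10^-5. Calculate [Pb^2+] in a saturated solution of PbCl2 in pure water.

PbCl2(s) ⇌ Pb^2+ + 2 Cl^-
Ksp = [Pb^2+][Cl^-]^2
Let s = molar solubility. Then [Pb^2+] = s and [Cl^-] = 2s.
Ksp = s(2s)^2 = 4s^3
Solving, s = (1.90 × 10^-5/4)^(1/3) = 1.681 × 10^-2 M
[Pb^2+] = s = 1.68 x 10^-2 M

[Pb^2+] ≈ 0.0168 M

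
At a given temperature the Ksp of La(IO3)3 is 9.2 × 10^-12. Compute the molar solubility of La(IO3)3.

s = 7.6 × 10^-4 M

La(IO3)3(s) ⇌ La^3+ + 3 IO3^-
Ksp = [La^3+][IO3^-]^3
With molar solubility s: [La^3+] = s, [IO3^-] = 3s.
Ksp = s(3s)^3 = 27s^4
s^4 = 9.2 × 10^-12 / 27, so s = 7.6 × 10^-4 M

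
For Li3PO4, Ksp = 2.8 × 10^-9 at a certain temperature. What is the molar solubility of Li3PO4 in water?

Li3PO4(s) <=> 3 Li^+(aq) + PO4^3-(aq)
Ksp = [Li^+]^3[PO4^3-]
For each mole of Li3PO4 that dissolves: [Li^+] = 3s, [PO4^3-] = s.
Substituting: Ksp = (3s)^3s = 27s^4
s^4 = 2.8 × 10^-9 / 27, so s = 3.2 x 10^-3 M

s = 3.2e-3 M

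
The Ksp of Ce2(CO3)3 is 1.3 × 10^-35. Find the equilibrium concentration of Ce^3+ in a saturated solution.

Ce2(CO3)3(s) ⇌ 2 Ce^3+ + 3 CO3^2-
Ksp = [Ce^3+]^2[CO3^2-]^3
With molar solubility s: [Ce^3+] = 2s, [CO3^2-] = 3s.
So Ksp = (2s)^2 × (3s)^3 = 108s^5
s = (1.3 × 10^-35 / 108)^(1/5) = 4.13 × 10^-8 M
[Ce^3+] = 2s = 8.3 × 10^-8 M

[Ce^3+] = 8.3 × 10^-8 M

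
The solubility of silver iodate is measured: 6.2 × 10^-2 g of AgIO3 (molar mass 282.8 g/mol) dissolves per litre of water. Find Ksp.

4.8 × 10^-8

Molar solubility s = (6.2 x 10^-2 g/L) / (282.8 g/mol) = 2.19 × 10^-4 M.
AgIO3(s) ⇌ Ag^+ + IO3^-
For each mole of AgIO3 that dissolves: [Ag^+] = s, [IO3^-] = s.
Ksp = [Ag^+][IO3^-]
Ksp = s^2
With s = 2.19 × 10^-4: Ksp = 4.8 × 10^-8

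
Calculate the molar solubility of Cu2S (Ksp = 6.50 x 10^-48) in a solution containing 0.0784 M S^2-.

4.55e-24 M

Cu2S(s) ⇌ 2 Cu^+(aq) + S^2-(aq)
Ksp = [Cu^+]^2[S^2-]
If s mol/L dissolves here, [Cu^+] = 2s, [S^2-] = 0.0784 + s ≈ 0.0784 (since the S^2- already present dominates).
Ksp ≈ (2s)^2 × 0.0784
s = 4.55 × 10^-24 M
Check: s = 4.6 × 10^-24 ≪ 0.0784, so the approximation is valid.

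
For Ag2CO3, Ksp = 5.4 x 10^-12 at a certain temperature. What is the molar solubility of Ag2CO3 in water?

Ag2CO3(s) ⇌ 2 Ag^+ + CO3^2-
Ksp = [Ag^+]^2[CO3^2-]
If s mol/L of Ag2CO3 dissolves, [Ag^+] = 2s and [CO3^2-] = s.
So Ksp = (2s)^2 × s = 4s^3
Solving, s = (5.4 x 10^-12/4)^(1/3) = 1.1 x 10^-4 M

1.1e-4 M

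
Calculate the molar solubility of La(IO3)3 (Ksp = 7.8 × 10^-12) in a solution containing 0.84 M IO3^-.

s = 1.3e-11 M

La(IO3)3(s) ⇌ La^3+(aq) + 3 IO3^-(aq)
Ksp = [La^3+][IO3^-]^3
If s mol/L dissolves here, [La^3+] = s, [IO3^-] = 0.84 + 3s ≈ 0.84 (since the IO3^- already present dominates).
Ksp ≈ s × (0.84)^3
s = 1.3 × 10^-11 M
Check: 3s = 3.9 × 10^-11 ≪ 0.84, so the approximation is valid.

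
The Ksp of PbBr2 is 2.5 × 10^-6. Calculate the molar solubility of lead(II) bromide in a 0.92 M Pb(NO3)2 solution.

8.2e-4 M

PbBr2(s) ⇌ Pb^2+(aq) + 2 Br^-(aq)
Ksp = [Pb^2+][Br^-]^2
If s mol/L dissolves here, [Pb^2+] = 0.92 + s ≈ 0.92, [Br^-] = 2s (Ksp is small, so little additional dissolves).
Ksp ≈ 0.92 × (2s)^2
s = 8.2 × 10^-4 M
Check: s = 8.2 × 10^-4 ≪ 0.92, so the approximation is valid.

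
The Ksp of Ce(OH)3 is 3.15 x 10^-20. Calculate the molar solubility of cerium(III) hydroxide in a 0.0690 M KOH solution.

Ce(OH)3(s) ⇌ Ce^3+(aq) + 3 OH^-(aq)
Ksp = [Ce^3+][OH^-]^3
If s mol/L dissolves here, [Ce^3+] = s, [OH^-] = 0.0690 + 3s ≈ 0.0690 (Ksp is small, so little additional dissolves).
Ksp ≈ s × (0.0690)^3
s = 9.59 × 10^-17 M
Check: 3s = 2.9 × 10^-16 ≪ 0.0690, so the approximation is valid.

s = 9.59e-17 M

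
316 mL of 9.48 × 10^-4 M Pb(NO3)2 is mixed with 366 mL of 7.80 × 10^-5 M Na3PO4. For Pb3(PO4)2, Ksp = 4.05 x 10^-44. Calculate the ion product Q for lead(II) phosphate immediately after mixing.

Total volume = 316 + 366 = 682 mL.
[Pb^2+] = 9.48 x 10^-4 × (316/682) = 4.392 × 10^-4 M
[PO4^3-] = 7.80 × 10^-5 × (366/682) = 4.186 × 10^-5 M
Pb3(PO4)2(s) ⇌ 3 Pb^2+ + 2 PO4^3-, so Q = [Pb^2+]^3[PO4^3-]^2
Q = (4.392 × 10^-4)^3(4.186 x 10^-5)^2 = 1.48 x 10^-19
Q > Ksp, so Pb3(PO4)2 will precipitate.

Q = 1.48 x 10^-19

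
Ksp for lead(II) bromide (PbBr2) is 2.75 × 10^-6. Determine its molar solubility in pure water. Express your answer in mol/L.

8.83 × 10^-3 M

PbBr2(s) ⇌ Pb^2+ + 2 Br^-
Ksp = [Pb^2+][Br^-]^2
For each mole of PbBr2 that dissolves: [Pb^2+] = s, [Br^-] = 2s.
So Ksp = s × (2s)^2 = 4s^3
s^3 = 2.75 × 10^-6 / 4, so s = 8.83 x 10^-3 M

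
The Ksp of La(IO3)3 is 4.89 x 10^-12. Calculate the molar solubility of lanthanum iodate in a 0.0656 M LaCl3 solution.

1.40e-4 M

La(IO3)3(s) ⇌ La^3+(aq) + 3 IO3^-(aq)
Ksp = [La^3+][IO3^-]^3
If s mol/L dissolves here, [La^3+] = 0.0656 + s ≈ 0.0656, [IO3^-] = 3s (since La^3+ from LaCl3 dominates).
Ksp ≈ 0.0656 × (3s)^3
s = 1.40 x 10^-4 M
Check: s = 1.4 × 10^-4 ≪ 0.0656, so the approximation is valid.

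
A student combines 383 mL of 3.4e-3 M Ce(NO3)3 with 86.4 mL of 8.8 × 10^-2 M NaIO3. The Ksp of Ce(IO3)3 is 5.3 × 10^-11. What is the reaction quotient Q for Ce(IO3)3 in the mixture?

Total volume = 383 + 86.4 = 469.4 mL.
[Ce^3+] = 3.4 × 10^-3 × (383/469.4) = 2.77 × 10^-3 M
[IO3^-] = 8.8 × 10^-2 × (86.4/469.4) = 1.62 × 10^-2 M
Ce(IO3)3(s) ⇌ Ce^3+ + 3 IO3^-, so Q = [Ce^3+][IO3^-]^3
Q = (2.77 x 10^-3)(1.62 × 10^-2)^3 = 1.2 × 10^-8
Q > Ksp, so Ce(IO3)3 will precipitate.

Q = 1.2 × 10^-8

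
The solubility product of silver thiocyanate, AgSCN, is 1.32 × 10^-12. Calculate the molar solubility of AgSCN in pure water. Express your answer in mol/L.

s ≈ 1.15 × 10^-6 M

AgSCN(s) <=> Ag^+(aq) + SCN^-(aq)
Ksp = [Ag^+][SCN^-]
Let s = molar solubility. Then [Ag^+] = s and [SCN^-] = s.
Ksp = (s)(s) = s^2
s = √(1.32 × 10^-12) = 1.15 × 10^-6 M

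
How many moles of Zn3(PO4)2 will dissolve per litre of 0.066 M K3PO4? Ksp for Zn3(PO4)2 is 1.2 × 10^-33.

Zn3(PO4)2(s) ⇌ 3 Zn^2+ + 2 PO4^3-
Ksp = [Zn^2+]^3[PO4^3-]^2
If s mol/L dissolves here, [Zn^2+] = 3s, [PO4^3-] = 0.066 + 2s ≈ 0.066 (since PO4^3- from K3PO4 dominates).
Ksp ≈ (3s)^3 × (0.066)^2
s = 2.2 × 10^-11 M
Check: 2s = 4.3 × 10^-11 ≪ 0.066, so the approximation is valid.

s ≈ 2.2 x 10^-11 M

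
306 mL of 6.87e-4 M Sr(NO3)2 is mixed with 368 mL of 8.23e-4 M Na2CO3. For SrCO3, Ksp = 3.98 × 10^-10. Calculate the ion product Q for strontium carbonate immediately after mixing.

Total volume = 306 + 368 = 674 mL.
[Sr^2+] = 6.87 × 10^-4 × (306/674) = 3.119 x 10^-4 M
[CO3^2-] = 8.23 × 10^-4 × (368/674) = 4.494 x 10^-4 M
SrCO3(s) <=> Sr^2+ + CO3^2-, so Q = [Sr^2+][CO3^2-]
Q = (3.119 x 10^-4)(4.494 × 10^-4) = 1.40 × 10^-7
Q > Ksp, so SrCO3 will precipitate.

Q ≈ 1.40 × 10^-7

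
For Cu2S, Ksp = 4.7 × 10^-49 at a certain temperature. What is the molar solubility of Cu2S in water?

4.9 × 10^-17 M

Cu2S(s) ⇌ 2 Cu^+ + S^2-
Ksp = [Cu^+]^2[S^2-]
Let s = molar solubility. Then [Cu^+] = 2s and [S^2-] = s.
Ksp = (2s)^2s = 4s^3
s = (4.7 × 10^-49 / 4)^(1/3) = 4.9 x 10^-17 M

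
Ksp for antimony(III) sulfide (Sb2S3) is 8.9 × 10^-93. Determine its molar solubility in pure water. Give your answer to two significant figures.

Sb2S3(s) ⇌ 2 Sb^3+ + 3 S^2-
Ksp = [Sb^3+]^2[S^2-]^3
For each mole of Sb2S3 that dissolves: [Sb^3+] = 2s, [S^2-] = 3s.
Substituting: Ksp = (2s)^2(3s)^3 = 108s^5
Solving, s = (8.9 × 10^-93/108)^(1/5) = 1.5 × 10^-19 M

s ≈ 1.5 × 10^-19 M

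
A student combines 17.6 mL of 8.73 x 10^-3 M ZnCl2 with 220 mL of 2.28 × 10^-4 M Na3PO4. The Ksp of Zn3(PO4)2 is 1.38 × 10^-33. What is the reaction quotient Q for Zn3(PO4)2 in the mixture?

Total volume = 17.6 + 220 = 237.6 mL.
[Zn^2+] = 8.73 × 10^-3 × (17.6/237.6) = 6.467 × 10^-4 M
[PO4^3-] = 2.28 × 10^-4 × (220/237.6) = 2.111 × 10^-4 M
Zn3(PO4)2(s) <=> 3 Zn^2+ + 2 PO4^3-, so Q = [Zn^2+]^3[PO4^3-]^2
Q = (6.467 x 10^-4)^3(2.111 x 10^-4)^2 = 1.21 x 10^-17
Q > Ksp, so Zn3(PO4)2 will precipitate.

Q ≈ 1.21 x 10^-17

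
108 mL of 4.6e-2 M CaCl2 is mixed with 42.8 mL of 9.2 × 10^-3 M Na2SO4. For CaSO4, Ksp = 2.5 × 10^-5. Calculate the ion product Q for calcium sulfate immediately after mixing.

Total volume = 108 + 42.8 = 150.8 mL.
[Ca^2+] = 4.6 × 10^-2 × (108/150.8) = 3.29 × 10^-2 M
[SO4^2-] = 9.2 × 10^-3 × (42.8/150.8) = 2.61 x 10^-3 M
CaSO4(s) ⇌ Ca^2+(aq) + SO4^2-(aq), so Q = [Ca^2+][SO4^2-]
Q = (3.29 x 10^-2)(2.61 × 10^-3) = 8.6 × 10^-5
Q > Ksp, so CaSO4 will precipitate.

Q ≈ 8.6 × 10^-5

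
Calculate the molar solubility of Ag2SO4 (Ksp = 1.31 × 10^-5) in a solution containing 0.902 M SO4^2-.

Ag2SO4(s) ⇌ 2 Ag^+(aq) + SO4^2-(aq)
Ksp = [Ag^+]^2[SO4^2-]
Let s = moles of Ag2SO4 that dissolve per litre. [Ag^+] = 2s, [SO4^2-] = 0.902 + s ≈ 0.902 (Ksp is small, so little additional dissolves).
Ksp ≈ (2s)^2 × 0.902
s = 1.91 × 10^-3 M
Check: s = 1.9 × 10^-3 ≪ 0.902, so the approximation is valid.

s ≈ 1.91 x 10^-3 M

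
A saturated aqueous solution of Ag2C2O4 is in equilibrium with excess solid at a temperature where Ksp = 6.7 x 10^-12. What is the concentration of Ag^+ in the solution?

Ag2C2O4(s) ⇌ 2 Ag^+(aq) + C2O4^2-(aq)
Ksp = [Ag^+]^2[C2O4^2-]
If s mol/L of Ag2C2O4 dissolves, [Ag^+] = 2s and [C2O4^2-] = s.
Ksp = (2s)^2s = 4s^3
s = (6.7 x 10^-12 / 4)^(1/3) = 1.19 × 10^-4 M
[Ag^+] = 2s = 2.4 x 10^-4 M

[Ag^+] = 2.4 x 10^-4 M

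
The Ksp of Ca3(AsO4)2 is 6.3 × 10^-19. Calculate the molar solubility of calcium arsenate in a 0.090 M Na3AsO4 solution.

s ≈ 1.4e-6 M

Ca3(AsO4)2(s) ⇌ 3 Ca^2+ + 2 AsO4^3-
Ksp = [Ca^2+]^3[AsO4^3-]^2
Let s = moles of Ca3(AsO4)2 that dissolve per litre. [Ca^2+] = 3s, [AsO4^3-] = 0.090 + 2s ≈ 0.090 (Ksp is small, so little additional dissolves).
Ksp ≈ (3s)^3 × (0.090)^2
s = 1.4 × 10^-6 M
Check: 2s = 2.8 × 10^-6 ≪ 0.090, so the approximation is valid.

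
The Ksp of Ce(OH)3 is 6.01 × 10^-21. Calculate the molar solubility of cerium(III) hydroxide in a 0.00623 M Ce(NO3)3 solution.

Ce(OH)3(s) <=> Ce^3+ + 3 OH^-
Ksp = [Ce^3+][OH^-]^3
Let s be the molar solubility in this solution. [Ce^3+] = 0.00623 + s ≈ 0.00623, [OH^-] = 3s (Ksp is small, so little additional dissolves).
Ksp ≈ 0.00623 × (3s)^3
s = 3.29 × 10^-7 M
Check: s = 3.3 x 10^-7 ≪ 0.00623, so the approximation is valid.

s = 3.29 × 10^-7 M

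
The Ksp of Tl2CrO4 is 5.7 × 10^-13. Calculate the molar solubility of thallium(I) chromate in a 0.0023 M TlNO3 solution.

s ≈ 1.1 × 10^-7 M

Tl2CrO4(s) ⇌ 2 Tl^+(aq) + CrO4^2-(aq)
Ksp = [Tl^+]^2[CrO4^2-]
Let s = moles of Tl2CrO4 that dissolve per litre. [Tl^+] = 0.0023 + 2s ≈ 0.0023, [CrO4^2-] = s (since Tl^+ from TlNO3 dominates).
Ksp ≈ (0.0023)^2 × s
s = 1.1 × 10^-7 M
Check: 2s = 2.2 × 10^-7 ≪ 0.0023, so the approximation is valid.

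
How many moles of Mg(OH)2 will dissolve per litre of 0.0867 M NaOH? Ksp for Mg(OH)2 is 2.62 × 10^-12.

Mg(OH)2(s) <=> Mg^2+(aq) + 2 OH^-(aq)
Ksp = [Mg^2+][OH^-]^2
Let s be the molar solubility in this solution. [Mg^2+] = s, [OH^-] = 0.0867 + 2s ≈ 0.0867 (since OH^- from NaOH dominates).
Ksp ≈ s × (0.0867)^2
s = 3.49 x 10^-10 M
Check: 2s = 7.0 × 10^-10 ≪ 0.0867, so the approximation is valid.

s = 3.49e-10 M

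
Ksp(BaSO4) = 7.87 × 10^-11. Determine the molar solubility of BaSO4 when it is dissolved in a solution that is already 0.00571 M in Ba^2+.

BaSO4(s) <=> Ba^2+(aq) + SO4^2-(aq)
Ksp = [Ba^2+][SO4^2-]
Let s = moles of BaSO4 that dissolve per litre. [Ba^2+] = 0.00571 + s ≈ 0.00571, [SO4^2-] = s (since the Ba^2+ already present dominates).
Ksp ≈ 0.00571 × s
s = 1.38 x 10^-8 M
Check: s = 1.4 × 10^-8 ≪ 0.00571, so the approximation is valid.

1.38 × 10^-8 M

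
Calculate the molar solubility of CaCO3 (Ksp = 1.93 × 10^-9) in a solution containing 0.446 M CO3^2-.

s = 4.33 × 10^-9 M

CaCO3(s) <=> Ca^2+ + CO3^2-
Ksp = [Ca^2+][CO3^2-]
Let s = moles of CaCO3 that dissolve per litre. [Ca^2+] = s, [CO3^2-] = 0.446 + s ≈ 0.446 (Ksp is small, so little additional dissolves).
Ksp ≈ s × 0.446
s = 4.33 × 10^-9 M
Check: s = 4.3 × 10^-9 ≪ 0.446, so the approximation is valid.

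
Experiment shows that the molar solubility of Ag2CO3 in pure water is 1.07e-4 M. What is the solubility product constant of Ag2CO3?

Ksp ≈ 4.90 × 10^-12

Ag2CO3(s) ⇌ 2 Ag^+(aq) + CO3^2-(aq)
If s mol/L of Ag2CO3 dissolves, [Ag^+] = 2s and [CO3^2-] = s.
Ksp = [Ag^+]^2[CO3^2-]
Ksp = (2s)^2s = 4s^3
Ksp = 4 × (1.07 × 10^-4)^3 = 4.90 × 10^-12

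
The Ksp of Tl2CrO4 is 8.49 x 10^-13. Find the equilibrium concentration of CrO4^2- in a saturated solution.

Tl2CrO4(s) ⇌ 2 Tl^+ + CrO4^2-
Ksp = [Tl^+]^2[CrO4^2-]
With molar solubility s: [Tl^+] = 2s, [CrO4^2-] = s.
Ksp = (2s)^2s = 4s^3
s = (8.49 x 10^-13 / 4)^(1/3) = 5.965 x 10^-5 M
[CrO4^2-] = s = 5.97 × 10^-5 M

5.97e-5 M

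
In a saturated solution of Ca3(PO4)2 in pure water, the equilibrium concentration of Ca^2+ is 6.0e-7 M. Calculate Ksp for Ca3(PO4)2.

Ksp = 3.5 × 10^-32

Ca3(PO4)2(s) ⇌ 3 Ca^2+(aq) + 2 PO4^3-(aq)
Stoichiometry gives [PO4^3-] = (2/3)[Ca^2+] = 4.00 × 10^-7 M.
Ksp = [Ca^2+]^3[PO4^3-]^2
Ksp = (6.0 × 10^-7)^3 × (4.00 × 10^-7)^2 = 3.5 × 10^-32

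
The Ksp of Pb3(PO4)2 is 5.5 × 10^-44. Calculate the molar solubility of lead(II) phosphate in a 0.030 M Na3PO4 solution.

s = 1.3 × 10^-14 M

Pb3(PO4)2(s) ⇌ 3 Pb^2+ + 2 PO4^3-
Ksp = [Pb^2+]^3[PO4^3-]^2
If s mol/L dissolves here, [Pb^2+] = 3s, [PO4^3-] = 0.030 + 2s ≈ 0.030 (common-ion effect: PO4^3- is already 0.030 M).
Ksp ≈ (3s)^3 × (0.030)^2
s = 1.3 × 10^-14 M
Check: 2s = 2.6 x 10^-14 ≪ 0.030, so the approximation is valid.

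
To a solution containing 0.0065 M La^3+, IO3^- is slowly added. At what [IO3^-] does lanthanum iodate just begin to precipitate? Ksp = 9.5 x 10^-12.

[IO3^-] ≈ 1.1e-3 M

La(IO3)3(s) <=> La^3+(aq) + 3 IO3^-(aq)
Ksp = [La^3+][IO3^-]^3
Precipitation begins when Q = Ksp. With [La^3+] = 0.0065 M:
9.5 x 10^-12 = (0.0065) × [IO3^-]^3
[IO3^-] = (9.5 x 10^-12 / 6.5 × 10^-3)^(1/3) = 1.1 × 10^-3 M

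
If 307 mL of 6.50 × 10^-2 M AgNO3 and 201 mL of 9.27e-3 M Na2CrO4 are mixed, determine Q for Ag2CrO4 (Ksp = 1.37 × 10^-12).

Total volume = 307 + 201 = 508 mL.
[Ag^+] = 6.50 × 10^-2 × (307/508) = 3.928 x 10^-2 M
[CrO4^2-] = 9.27 x 10^-3 × (201/508) = 3.668 × 10^-3 M
Ag2CrO4(s) <=> 2 Ag^+(aq) + CrO4^2-(aq), so Q = [Ag^+]^2[CrO4^2-]
Q = (3.928 × 10^-2)^2(3.668 × 10^-3) = 5.66 × 10^-6
Q > Ksp, so Ag2CrO4 will precipitate.

Q = 5.66 x 10^-6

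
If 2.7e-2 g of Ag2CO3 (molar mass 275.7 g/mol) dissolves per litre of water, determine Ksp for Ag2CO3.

3.8 × 10^-12

Molar solubility s = (2.7 × 10^-2 g/L) / (275.7 g/mol) = 9.79 × 10^-5 M.
Ag2CO3(s) <=> 2 Ag^+ + CO3^2-
If s mol/L of Ag2CO3 dissolves, [Ag^+] = 2s and [CO3^2-] = s.
Ksp = [Ag^+]^2[CO3^2-]
Ksp = (2s)^2s = 4s^3
With s = 9.79 × 10^-5: Ksp = 3.8 x 10^-12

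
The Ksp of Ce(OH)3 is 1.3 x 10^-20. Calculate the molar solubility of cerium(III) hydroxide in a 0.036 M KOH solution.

Ce(OH)3(s) ⇌ Ce^3+ + 3 OH^-
Ksp = [Ce^3+][OH^-]^3
If s mol/L dissolves here, [Ce^3+] = s, [OH^-] = 0.036 + 3s ≈ 0.036 (common-ion effect: OH^- is already 0.036 M).
Ksp ≈ s × (0.036)^3
s = 2.8 x 10^-16 M
Check: 3s = 8.4 × 10^-16 ≪ 0.036, so the approximation is valid.

2.8 × 10^-16 M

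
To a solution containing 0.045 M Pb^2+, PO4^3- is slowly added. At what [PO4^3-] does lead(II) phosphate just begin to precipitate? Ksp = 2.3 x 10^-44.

Pb3(PO4)2(s) ⇌ 3 Pb^2+(aq) + 2 PO4^3-(aq)
Ksp = [Pb^2+]^3[PO4^3-]^2
Precipitation begins when Q = Ksp. With [Pb^2+] = 0.045 M:
2.3 x 10^-44 = (0.045)^3 × [PO4^3-]^2
[PO4^3-] = (2.3 x 10^-44 / 9.11 × 10^-5)^(1/2) = 1.6 × 10^-20 M

[PO4^3-] ≈ 1.6 × 10^-20 M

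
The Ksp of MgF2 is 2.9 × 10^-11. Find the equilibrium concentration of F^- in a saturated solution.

MgF2(s) ⇌ Mg^2+(aq) + 2 F^-(aq)
Ksp = [Mg^2+][F^-]^2
If s mol/L of MgF2 dissolves, [Mg^2+] = s and [F^-] = 2s.
Substituting: Ksp = s(2s)^2 = 4s^3
s = (2.9 × 10^-11 / 4)^(1/3) = 1.94 × 10^-4 M
[F^-] = 2s = 3.9 x 10^-4 M

3.9e-4 M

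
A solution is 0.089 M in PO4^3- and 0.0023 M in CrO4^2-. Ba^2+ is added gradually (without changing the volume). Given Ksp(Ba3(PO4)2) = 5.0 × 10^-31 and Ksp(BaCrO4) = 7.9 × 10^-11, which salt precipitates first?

Ba3(PO4)2

Each salt begins to precipitate when Q = Ksp, i.e. when [Ba^2+] reaches its threshold.
For Ba3(PO4)2: 5.0 × 10^-31 = (0.089)^2 × [Ba^2+]^3  ⇒  [Ba^2+] = 4.0 x 10^-10 M.
For BaCrO4: 7.9 × 10^-11 = 0.0023 × [Ba^2+]  ⇒  [Ba^2+] = 3.4 × 10^-8 M.
The salt with the lower threshold [Ba^2+] precipitates first: Ba3(PO4)2.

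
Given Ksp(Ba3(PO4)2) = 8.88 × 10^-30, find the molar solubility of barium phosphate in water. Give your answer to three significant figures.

s = 6.07 x 10^-7 M

Ba3(PO4)2(s) ⇌ 3 Ba^2+(aq) + 2 PO4^3-(aq)
Ksp = [Ba^2+]^3[PO4^3-]^2
Let s = molar solubility. Then [Ba^2+] = 3s and [PO4^3-] = 2s.
So Ksp = (3s)^3 × (2s)^2 = 108s^5
s = (8.88 × 10^-30 / 108)^(1/5) = 6.07 x 10^-7 M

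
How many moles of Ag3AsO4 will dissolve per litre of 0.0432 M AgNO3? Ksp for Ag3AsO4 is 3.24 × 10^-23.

4.02 x 10^-19 M

Ag3AsO4(s) ⇌ 3 Ag^+ + AsO4^3-
Ksp = [Ag^+]^3[AsO4^3-]
Let s = moles of Ag3AsO4 that dissolve per litre. [Ag^+] = 0.0432 + 3s ≈ 0.0432, [AsO4^3-] = s (common-ion effect: Ag^+ is already 0.0432 M).
Ksp ≈ (0.0432)^3 × s
s = 4.02 x 10^-19 M
Check: 3s = 1.2 × 10^-18 ≪ 0.0432, so the approximation is valid.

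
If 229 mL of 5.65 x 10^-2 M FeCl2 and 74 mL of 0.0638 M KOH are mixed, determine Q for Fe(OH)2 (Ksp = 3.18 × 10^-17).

Total volume = 229 + 74 = 303 mL.
[Fe^2+] = 5.65 × 10^-2 × (229/303) = 4.270 × 10^-2 M
[OH^-] = 6.38 x 10^-2 × (74/303) = 1.558 × 10^-2 M
Fe(OH)2(s) ⇌ Fe^2+ + 2 OH^-, so Q = [Fe^2+][OH^-]^2
Q = (4.270 x 10^-2)(1.558 × 10^-2)^2 = 1.04 × 10^-5
Q > Ksp, so Fe(OH)2 will precipitate.

1.04 × 10^-5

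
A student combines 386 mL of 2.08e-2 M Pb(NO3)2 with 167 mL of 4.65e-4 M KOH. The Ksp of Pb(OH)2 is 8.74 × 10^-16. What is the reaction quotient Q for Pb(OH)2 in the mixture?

Q ≈ 2.86 × 10^-10

Total volume = 386 + 167 = 553 mL.
[Pb^2+] = 2.08 × 10^-2 × (386/553) = 1.452 × 10^-2 M
[OH^-] = 4.65 x 10^-4 × (167/553) = 1.404 × 10^-4 M
Pb(OH)2(s) <=> Pb^2+ + 2 OH^-, so Q = [Pb^2+][OH^-]^2
Q = (1.452 × 10^-2)(1.404 × 10^-4)^2 = 2.86 × 10^-10
Q > Ksp, so Pb(OH)2 will precipitate.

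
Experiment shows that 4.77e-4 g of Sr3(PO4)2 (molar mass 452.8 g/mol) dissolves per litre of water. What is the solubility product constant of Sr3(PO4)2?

Molar solubility s = (4.77 × 10^-4 g/L) / (452.8 g/mol) = 1.053 x 10^-6 M.
Sr3(PO4)2(s) ⇌ 3 Sr^2+ + 2 PO4^3-
For each mole of Sr3(PO4)2 that dissolves: [Sr^2+] = 3s, [PO4^3-] = 2s.
Ksp = [Sr^2+]^3[PO4^3-]^2
So Ksp = (3s)^3 × (2s)^2 = 108s^5
Ksp = 108 × (1.053 x 10^-6)^5 = 1.40 x 10^-28

1.40 x 10^-28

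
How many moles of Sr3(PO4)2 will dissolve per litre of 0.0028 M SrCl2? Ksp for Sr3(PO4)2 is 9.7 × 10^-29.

s ≈ 3.3 × 10^-11 M

Sr3(PO4)2(s) ⇌ 3 Sr^2+ + 2 PO4^3-
Ksp = [Sr^2+]^3[PO4^3-]^2
Let s be the molar solubility in this solution. [Sr^2+] = 0.0028 + 3s ≈ 0.0028, [PO4^3-] = 2s (since Sr^2+ from SrCl2 dominates).
Ksp ≈ (0.0028)^3 × (2s)^2
s = 3.3 x 10^-11 M
Check: 3s = 1.0 x 10^-10 ≪ 0.0028, so the approximation is valid.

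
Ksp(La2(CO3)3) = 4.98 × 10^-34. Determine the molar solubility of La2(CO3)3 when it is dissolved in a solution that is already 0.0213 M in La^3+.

s = 3.44 × 10^-11 M

La2(CO3)3(s) ⇌ 2 La^3+ + 3 CO3^2-
Ksp = [La^3+]^2[CO3^2-]^3
Let s be the molar solubility in this solution. [La^3+] = 0.0213 + 2s ≈ 0.0213, [CO3^2-] = 3s (since the La^3+ already present dominates).
Ksp ≈ (0.0213)^2 × (3s)^3
s = 3.44 × 10^-11 M
Check: 2s = 6.9 × 10^-11 ≪ 0.0213, so the approximation is valid.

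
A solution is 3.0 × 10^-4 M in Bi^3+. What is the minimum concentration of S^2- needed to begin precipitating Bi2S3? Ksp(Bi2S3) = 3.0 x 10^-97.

[S^2-] ≈ 1.5 × 10^-30 M

Bi2S3(s) ⇌ 2 Bi^3+ + 3 S^2-
Ksp = [Bi^3+]^2[S^2-]^3
Precipitation begins when Q = Ksp. With [Bi^3+] = 3.0 × 10^-4 M:
3.0 x 10^-97 = (3.0 × 10^-4)^2 × [S^2-]^3
[S^2-] = (3.0 x 10^-97 / 9.00 × 10^-8)^(1/3) = 1.5 × 10^-30 M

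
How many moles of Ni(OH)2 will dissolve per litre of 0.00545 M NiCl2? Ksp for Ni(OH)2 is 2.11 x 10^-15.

3.11 × 10^-7 M

Ni(OH)2(s) <=> Ni^2+ + 2 OH^-
Ksp = [Ni^2+][OH^-]^2
If s mol/L dissolves here, [Ni^2+] = 0.00545 + s ≈ 0.00545, [OH^-] = 2s (since Ni^2+ from NiCl2 dominates).
Ksp ≈ 0.00545 × (2s)^2
s = 3.11 × 10^-7 M
Check: s = 3.1 × 10^-7 ≪ 0.00545, so the approximation is valid.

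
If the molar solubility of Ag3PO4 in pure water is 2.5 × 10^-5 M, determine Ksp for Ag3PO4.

Ksp = 1.1 x 10^-17

Ag3PO4(s) ⇌ 3 Ag^+ + PO4^3-
With molar solubility s: [Ag^+] = 3s, [PO4^3-] = s.
Ksp = [Ag^+]^3[PO4^3-]
So Ksp = (3s)^3 × s = 27s^4
With s = 2.5 × 10^-5: Ksp = 1.1 × 10^-17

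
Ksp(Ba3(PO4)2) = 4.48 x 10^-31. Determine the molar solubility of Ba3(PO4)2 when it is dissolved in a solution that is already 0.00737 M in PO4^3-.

Ba3(PO4)2(s) ⇌ 3 Ba^2+ + 2 PO4^3-
Ksp = [Ba^2+]^3[PO4^3-]^2
Let s be the molar solubility in this solution. [Ba^2+] = 3s, [PO4^3-] = 0.00737 + 2s ≈ 0.00737 (common-ion effect: PO4^3- is already 0.00737 M).
Ksp ≈ (3s)^3 × (0.00737)^2
s = 6.73 × 10^-10 M
Check: 2s = 1.3 × 10^-9 ≪ 0.00737, so the approximation is valid.

6.73e-10 M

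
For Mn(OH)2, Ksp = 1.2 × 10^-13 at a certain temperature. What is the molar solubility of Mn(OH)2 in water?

3.1e-5 M

Mn(OH)2(s) ⇌ Mn^2+(aq) + 2 OH^-(aq)
Ksp = [Mn^2+][OH^-]^2
If s mol/L of Mn(OH)2 dissolves, [Mn^2+] = s and [OH^-] = 2s.
Ksp = s(2s)^2 = 4s^3
Solving, s = (1.2 × 10^-13/4)^(1/3) = 3.1 × 10^-5 M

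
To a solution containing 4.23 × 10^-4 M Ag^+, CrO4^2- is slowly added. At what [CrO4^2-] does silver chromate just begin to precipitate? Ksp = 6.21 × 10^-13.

Ag2CrO4(s) ⇌ 2 Ag^+(aq) + CrO4^2-(aq)
Ksp = [Ag^+]^2[CrO4^2-]
Precipitation begins when Q = Ksp. With [Ag^+] = 4.23 × 10^-4 M:
6.21 × 10^-13 = (4.23 × 10^-4)^2 × [CrO4^2-]
[CrO4^2-] = (6.21 × 10^-13 / 1.789 x 10^-7) = 3.47 x 10^-6 M

3.47 × 10^-6 M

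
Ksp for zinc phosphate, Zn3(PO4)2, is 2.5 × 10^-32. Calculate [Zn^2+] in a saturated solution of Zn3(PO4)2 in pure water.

[Zn^2+] ≈ 5.6e-7 M

Zn3(PO4)2(s) <=> 3 Zn^2+ + 2 PO4^3-
Ksp = [Zn^2+]^3[PO4^3-]^2
For each mole of Zn3(PO4)2 that dissolves: [Zn^2+] = 3s, [PO4^3-] = 2s.
Ksp = (3s)^3(2s)^2 = 108s^5
s^5 = 2.5 × 10^-32 / 108, so s = 1.87 x 10^-7 M
[Zn^2+] = 3s = 5.6 x 10^-7 M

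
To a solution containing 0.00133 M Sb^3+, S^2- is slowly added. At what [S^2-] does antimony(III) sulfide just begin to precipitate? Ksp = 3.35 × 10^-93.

Sb2S3(s) ⇌ 2 Sb^3+ + 3 S^2-
Ksp = [Sb^3+]^2[S^2-]^3
Precipitation begins when Q = Ksp. With [Sb^3+] = 0.00133 M:
3.35 × 10^-93 = (0.00133)^2 × [S^2-]^3
[S^2-] = (3.35 × 10^-93 / 1.769 × 10^-6)^(1/3) = 1.24 × 10^-29 M

1.24 x 10^-29 M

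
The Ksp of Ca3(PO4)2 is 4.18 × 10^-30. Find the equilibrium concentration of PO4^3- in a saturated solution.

[PO4^3-] = 1.04 x 10^-6 M

Ca3(PO4)2(s) ⇌ 3 Ca^2+ + 2 PO4^3-
Ksp = [Ca^2+]^3[PO4^3-]^2
If s mol/L of Ca3(PO4)2 dissolves, [Ca^2+] = 3s and [PO4^3-] = 2s.
Substituting: Ksp = (3s)^3(2s)^2 = 108s^5
Solving, s = (4.18 × 10^-30/108)^(1/5) = 5.219 x 10^-7 M
[PO4^3-] = 2s = 1.04 × 10^-6 M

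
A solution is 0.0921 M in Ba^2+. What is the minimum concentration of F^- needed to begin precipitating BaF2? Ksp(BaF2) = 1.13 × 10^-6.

BaF2(s) <=> Ba^2+ + 2 F^-
Ksp = [Ba^2+][F^-]^2
Precipitation begins when Q = Ksp. With [Ba^2+] = 0.0921 M:
1.13 × 10^-6 = (0.0921) × [F^-]^2
[F^-] = (1.13 × 10^-6 / 9.21 × 10^-2)^(1/2) = 3.50 x 10^-3 M

3.50 x 10^-3 M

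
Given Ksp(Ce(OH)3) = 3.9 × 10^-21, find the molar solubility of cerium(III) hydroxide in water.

s = 3.5e-6 M

Ce(OH)3(s) ⇌ Ce^3+ + 3 OH^-
Ksp = [Ce^3+][OH^-]^3
If s mol/L of Ce(OH)3 dissolves, [Ce^3+] = s and [OH^-] = 3s.
Substituting: Ksp = s(3s)^3 = 27s^4
s = (3.9 × 10^-21 / 27)^(1/4) = 3.5 x 10^-6 M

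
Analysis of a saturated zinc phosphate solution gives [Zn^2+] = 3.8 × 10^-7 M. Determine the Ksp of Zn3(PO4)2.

Zn3(PO4)2(s) ⇌ 3 Zn^2+(aq) + 2 PO4^3-(aq)
Stoichiometry gives [PO4^3-] = (2/3)[Zn^2+] = 2.53 x 10^-7 M.
Ksp = [Zn^2+]^3[PO4^3-]^2
Ksp = (3.8 x 10^-7)^3 × (2.53 × 10^-7)^2 = 3.5 × 10^-33

Ksp ≈ 3.5 × 10^-33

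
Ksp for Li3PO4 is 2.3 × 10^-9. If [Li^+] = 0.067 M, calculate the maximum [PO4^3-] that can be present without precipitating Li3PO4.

7.6 × 10^-6 M

Li3PO4(s) ⇌ 3 Li^+ + PO4^3-
Ksp = [Li^+]^3[PO4^3-]
Precipitation begins when Q = Ksp. With [Li^+] = 0.067 M:
2.3 × 10^-9 = (0.067)^3 × [PO4^3-]
[PO4^3-] = (2.3 × 10^-9 / 3.01 × 10^-4) = 7.6 × 10^-6 M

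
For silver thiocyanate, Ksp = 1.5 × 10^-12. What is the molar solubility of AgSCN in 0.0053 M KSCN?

s ≈ 2.8 × 10^-10 M

AgSCN(s) ⇌ Ag^+(aq) + SCN^-(aq)
Ksp = [Ag^+][SCN^-]
If s mol/L dissolves here, [Ag^+] = s, [SCN^-] = 0.0053 + s ≈ 0.0053 (since SCN^- from KSCN dominates).
Ksp ≈ s × 0.0053
s = 2.8 × 10^-10 M
Check: s = 2.8 x 10^-10 ≪ 0.0053, so the approximation is valid.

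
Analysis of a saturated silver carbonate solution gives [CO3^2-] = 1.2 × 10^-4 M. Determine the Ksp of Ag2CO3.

Ag2CO3(s) ⇌ 2 Ag^+(aq) + CO3^2-(aq)
Stoichiometry gives [Ag^+] = (2/1)[CO3^2-] = 2.40 x 10^-4 M.
Ksp = [Ag^+]^2[CO3^2-]
Ksp = (2.40 × 10^-4)^2 × 1.2 × 10^-4 = 6.9 × 10^-12

Ksp = 6.9 × 10^-12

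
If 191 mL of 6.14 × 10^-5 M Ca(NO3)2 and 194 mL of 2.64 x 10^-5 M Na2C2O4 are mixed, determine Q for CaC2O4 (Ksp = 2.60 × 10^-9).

Q = 4.05e-10

Total volume = 191 + 194 = 385 mL.
[Ca^2+] = 6.14 × 10^-5 × (191/385) = 3.046 × 10^-5 M
[C2O4^2-] = 2.64 × 10^-5 × (194/385) = 1.330 × 10^-5 M
CaC2O4(s) ⇌ Ca^2+ + C2O4^2-, so Q = [Ca^2+][C2O4^2-]
Q = (3.046 x 10^-5)(1.330 x 10^-5) = 4.05 × 10^-10
Q < Ksp, so no precipitate of CaC2O4 forms.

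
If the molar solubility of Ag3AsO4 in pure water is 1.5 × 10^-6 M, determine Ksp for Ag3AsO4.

Ksp = 1.4 × 10^-22

Ag3AsO4(s) ⇌ 3 Ag^+(aq) + AsO4^3-(aq)
For each mole of Ag3AsO4 that dissolves: [Ag^+] = 3s, [AsO4^3-] = s.
Ksp = [Ag^+]^3[AsO4^3-]
So Ksp = (3s)^3 × s = 27s^4
With s = 1.5 × 10^-6: Ksp = 1.4 x 10^-22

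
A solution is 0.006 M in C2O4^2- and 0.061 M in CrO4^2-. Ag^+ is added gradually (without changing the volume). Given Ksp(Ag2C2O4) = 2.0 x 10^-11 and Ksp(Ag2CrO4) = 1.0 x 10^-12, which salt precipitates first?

Ag2CrO4

Precipitation of each salt starts when its ion product equals its Ksp.
For Ag2C2O4: 2.0 x 10^-11 = 0.006 × [Ag^+]^2  ⇒  [Ag^+] = 5.8 × 10^-5 M.
For Ag2CrO4: 1.0 x 10^-12 = 0.061 × [Ag^+]^2  ⇒  [Ag^+] = 4.0 × 10^-6 M.
The salt with the lower threshold [Ag^+] precipitates first: Ag2CrO4.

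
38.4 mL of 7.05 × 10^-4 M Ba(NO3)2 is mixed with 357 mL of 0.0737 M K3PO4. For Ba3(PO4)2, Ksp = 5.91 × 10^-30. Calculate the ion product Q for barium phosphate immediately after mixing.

Q ≈ 1.42e-15

Total volume = 38.4 + 357 = 395.4 mL.
[Ba^2+] = 7.05 x 10^-4 × (38.4/395.4) = 6.847 × 10^-5 M
[PO4^3-] = 7.37 x 10^-2 × (357/395.4) = 6.654 x 10^-2 M
Ba3(PO4)2(s) ⇌ 3 Ba^2+(aq) + 2 PO4^3-(aq), so Q = [Ba^2+]^3[PO4^3-]^2
Q = (6.847 × 10^-5)^3(6.654 x 10^-2)^2 = 1.42 × 10^-15
Q > Ksp, so Ba3(PO4)2 will precipitate.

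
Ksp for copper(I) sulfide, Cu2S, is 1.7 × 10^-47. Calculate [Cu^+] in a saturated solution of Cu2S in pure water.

[Cu^+] = 3.2e-16 M

Cu2S(s) <=> 2 Cu^+(aq) + S^2-(aq)
Ksp = [Cu^+]^2[S^2-]
If s mol/L of Cu2S dissolves, [Cu^+] = 2s and [S^2-] = s.
Substituting: Ksp = (2s)^2s = 4s^3
s^3 = 1.7 × 10^-47 / 4, so s = 1.62 × 10^-16 M
[Cu^+] = 2s = 3.2 × 10^-16 M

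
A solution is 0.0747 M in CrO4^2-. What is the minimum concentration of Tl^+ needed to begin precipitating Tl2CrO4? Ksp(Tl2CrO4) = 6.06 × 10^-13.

Tl2CrO4(s) ⇌ 2 Tl^+(aq) + CrO4^2-(aq)
Ksp = [Tl^+]^2[CrO4^2-]
Precipitation begins when Q = Ksp. With [CrO4^2-] = 0.0747 M:
6.06 × 10^-13 = (0.0747) × [Tl^+]^2
[Tl^+] = (6.06 × 10^-13 / 7.47 × 10^-2)^(1/2) = 2.85 x 10^-6 M

[Tl^+] = 2.85e-6 M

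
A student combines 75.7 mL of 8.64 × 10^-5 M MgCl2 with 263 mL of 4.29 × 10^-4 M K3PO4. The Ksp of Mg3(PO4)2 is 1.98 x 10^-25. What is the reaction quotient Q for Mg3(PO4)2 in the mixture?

Total volume = 75.7 + 263 = 338.7 mL.
[Mg^2+] = 8.64 × 10^-5 × (75.7/338.7) = 1.931 x 10^-5 M
[PO4^3-] = 4.29 × 10^-4 × (263/338.7) = 3.331 × 10^-4 M
Mg3(PO4)2(s) ⇌ 3 Mg^2+(aq) + 2 PO4^3-(aq), so Q = [Mg^2+]^3[PO4^3-]^2
Q = (1.931 × 10^-5)^3(3.331 x 10^-4)^2 = 7.99 × 10^-22
Q > Ksp, so Mg3(PO4)2 will precipitate.

Q = 7.99 x 10^-22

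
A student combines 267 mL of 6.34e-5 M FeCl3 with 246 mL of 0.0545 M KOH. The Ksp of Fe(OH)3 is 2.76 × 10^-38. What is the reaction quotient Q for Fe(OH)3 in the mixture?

Total volume = 267 + 246 = 513 mL.
[Fe^3+] = 6.34 x 10^-5 × (267/513) = 3.300 x 10^-5 M
[OH^-] = 5.45 × 10^-2 × (246/513) = 2.613 × 10^-2 M
Fe(OH)3(s) ⇌ Fe^3+ + 3 OH^-, so Q = [Fe^3+][OH^-]^3
Q = (3.300 × 10^-5)(2.613 × 10^-2)^3 = 5.89 x 10^-10
Q > Ksp, so Fe(OH)3 will precipitate.

5.89e-10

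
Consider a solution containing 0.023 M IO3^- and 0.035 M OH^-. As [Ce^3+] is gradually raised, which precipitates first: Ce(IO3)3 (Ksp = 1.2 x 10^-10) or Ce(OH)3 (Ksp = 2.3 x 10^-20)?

Ce(OH)3

Each salt begins to precipitate when Q = Ksp, i.e. when [Ce^3+] reaches its threshold.
For Ce(IO3)3: 1.2 x 10^-10 = (0.023)^3 × [Ce^3+]  ⇒  [Ce^3+] = 9.9 × 10^-6 M.
For Ce(OH)3: 2.3 x 10^-20 = (0.035)^3 × [Ce^3+]  ⇒  [Ce^3+] = 5.4 × 10^-16 M.
The salt with the lower threshold [Ce^3+] precipitates first: Ce(OH)3.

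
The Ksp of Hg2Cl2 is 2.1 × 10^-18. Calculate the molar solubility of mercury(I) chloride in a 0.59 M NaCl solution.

Hg2Cl2(s) ⇌ Hg2^2+ + 2 Cl^-
Ksp = [Hg2^2+][Cl^-]^2
Let s be the molar solubility in this solution. [Hg2^2+] = s, [Cl^-] = 0.59 + 2s ≈ 0.59 (Ksp is small, so little additional dissolves).
Ksp ≈ s × (0.59)^2
s = 6.0 × 10^-18 M
Check: 2s = 1.2 × 10^-17 ≪ 0.59, so the approximation is valid.

s ≈ 6.0 × 10^-18 M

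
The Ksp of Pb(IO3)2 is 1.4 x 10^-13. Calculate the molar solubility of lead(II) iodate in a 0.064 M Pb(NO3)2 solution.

Pb(IO3)2(s) <=> Pb^2+(aq) + 2 IO3^-(aq)
Ksp = [Pb^2+][IO3^-]^2
If s mol/L dissolves here, [Pb^2+] = 0.064 + s ≈ 0.064, [IO3^-] = 2s (common-ion effect: Pb^2+ is already 0.064 M).
Ksp ≈ 0.064 × (2s)^2
s = 7.4 x 10^-7 M
Check: s = 7.4 × 10^-7 ≪ 0.064, so the approximation is valid.

7.4 × 10^-7 M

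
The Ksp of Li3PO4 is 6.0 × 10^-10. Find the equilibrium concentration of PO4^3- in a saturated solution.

2.2 x 10^-3 M

Li3PO4(s) <=> 3 Li^+(aq) + PO4^3-(aq)
Ksp = [Li^+]^3[PO4^3-]
For each mole of Li3PO4 that dissolves: [Li^+] = 3s, [PO4^3-] = s.
So Ksp = (3s)^3 × s = 27s^4
Solving, s = (6.0 × 10^-10/27)^(1/4) = 2.17 × 10^-3 M
[PO4^3-] = s = 2.2 × 10^-3 M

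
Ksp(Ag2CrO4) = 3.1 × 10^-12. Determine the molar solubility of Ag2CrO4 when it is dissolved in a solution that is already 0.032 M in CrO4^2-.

Ag2CrO4(s) ⇌ 2 Ag^+(aq) + CrO4^2-(aq)
Ksp = [Ag^+]^2[CrO4^2-]
Let s = moles of Ag2CrO4 that dissolve per litre. [Ag^+] = 2s, [CrO4^2-] = 0.032 + s ≈ 0.032 (Ksp is small, so little additional dissolves).
Ksp ≈ (2s)^2 × 0.032
s = 4.9 × 10^-6 M
Check: s = 4.9 x 10^-6 ≪ 0.032, so the approximation is valid.

s = 4.9e-6 M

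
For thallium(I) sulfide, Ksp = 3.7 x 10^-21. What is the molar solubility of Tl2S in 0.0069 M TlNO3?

s ≈ 7.8 x 10^-17 M

Tl2S(s) <=> 2 Tl^+ + S^2-
Ksp = [Tl^+]^2[S^2-]
If s mol/L dissolves here, [Tl^+] = 0.0069 + 2s ≈ 0.0069, [S^2-] = s (common-ion effect: Tl^+ is already 0.0069 M).
Ksp ≈ (0.0069)^2 × s
s = 7.8 × 10^-17 M
Check: 2s = 1.6 × 10^-16 ≪ 0.0069, so the approximation is valid.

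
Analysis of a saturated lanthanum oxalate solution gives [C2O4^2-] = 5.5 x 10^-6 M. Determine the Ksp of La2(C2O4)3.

La2(C2O4)3(s) ⇌ 2 La^3+ + 3 C2O4^2-
Stoichiometry gives [La^3+] = (2/3)[C2O4^2-] = 3.67 × 10^-6 M.
Ksp = [La^3+]^2[C2O4^2-]^3
Ksp = (3.67 × 10^-6)^2 × (5.5 × 10^-6)^3 = 2.2 x 10^-27

Ksp ≈ 2.2 x 10^-27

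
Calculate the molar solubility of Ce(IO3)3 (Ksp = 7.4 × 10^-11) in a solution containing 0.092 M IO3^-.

9.5e-8 M

Ce(IO3)3(s) <=> Ce^3+ + 3 IO3^-
Ksp = [Ce^3+][IO3^-]^3
If s mol/L dissolves here, [Ce^3+] = s, [IO3^-] = 0.092 + 3s ≈ 0.092 (Ksp is small, so little additional dissolves).
Ksp ≈ s × (0.092)^3
s = 9.5 × 10^-8 M
Check: 3s = 2.9 × 10^-7 ≪ 0.092, so the approximation is valid.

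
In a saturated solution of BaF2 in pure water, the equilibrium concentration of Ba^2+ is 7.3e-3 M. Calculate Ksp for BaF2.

BaF2(s) ⇌ Ba^2+ + 2 F^-
Stoichiometry gives [F^-] = (2/1)[Ba^2+] = 1.46 × 10^-2 M.
Ksp = [Ba^2+][F^-]^2
Ksp = 7.3 × 10^-3 × (1.46 × 10^-2)^2 = 1.6 x 10^-6

Ksp ≈ 1.6 × 10^-6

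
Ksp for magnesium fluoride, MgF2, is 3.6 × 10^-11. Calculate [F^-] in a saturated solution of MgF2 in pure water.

[F^-] ≈ 4.2 x 10^-4 M

MgF2(s) <=> Mg^2+(aq) + 2 F^-(aq)
Ksp = [Mg^2+][F^-]^2
With molar solubility s: [Mg^2+] = s, [F^-] = 2s.
Substituting: Ksp = s(2s)^2 = 4s^3
s = (3.6 × 10^-11 / 4)^(1/3) = 2.08 × 10^-4 M
[F^-] = 2s = 4.2 x 10^-4 M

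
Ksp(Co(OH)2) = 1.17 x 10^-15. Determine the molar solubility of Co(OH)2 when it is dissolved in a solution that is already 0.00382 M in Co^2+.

Co(OH)2(s) <=> Co^2+(aq) + 2 OH^-(aq)
Ksp = [Co^2+][OH^-]^2
If s mol/L dissolves here, [Co^2+] = 0.00382 + s ≈ 0.00382, [OH^-] = 2s (common-ion effect: Co^2+ is already 0.00382 M).
Ksp ≈ 0.00382 × (2s)^2
s = 2.77 x 10^-7 M
Check: s = 2.8 x 10^-7 ≪ 0.00382, so the approximation is valid.

2.77 × 10^-7 M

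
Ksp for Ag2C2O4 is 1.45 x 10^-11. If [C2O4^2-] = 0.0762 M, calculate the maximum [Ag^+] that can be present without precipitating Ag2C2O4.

Ag2C2O4(s) <=> 2 Ag^+ + C2O4^2-
Ksp = [Ag^+]^2[C2O4^2-]
Precipitation begins when Q = Ksp. With [C2O4^2-] = 0.0762 M:
1.45 x 10^-11 = (0.0762) × [Ag^+]^2
[Ag^+] = (1.45 x 10^-11 / 7.62 × 10^-2)^(1/2) = 1.38 × 10^-5 M

[Ag^+] ≈ 1.38 x 10^-5 M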